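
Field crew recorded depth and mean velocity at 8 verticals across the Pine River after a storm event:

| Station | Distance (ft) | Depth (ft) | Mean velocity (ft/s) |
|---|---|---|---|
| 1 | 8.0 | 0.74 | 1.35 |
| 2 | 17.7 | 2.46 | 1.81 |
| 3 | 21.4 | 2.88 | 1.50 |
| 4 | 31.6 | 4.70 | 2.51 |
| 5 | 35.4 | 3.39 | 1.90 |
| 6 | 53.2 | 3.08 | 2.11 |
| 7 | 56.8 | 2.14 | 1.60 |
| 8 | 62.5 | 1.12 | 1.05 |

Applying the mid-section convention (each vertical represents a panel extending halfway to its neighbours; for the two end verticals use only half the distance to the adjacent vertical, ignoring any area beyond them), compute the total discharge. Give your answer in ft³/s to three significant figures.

w_1 = (17.7 − 8.0)/2 = 4.85 ft; q_1 = 1.35 × 0.74 × 4.85 = 4.845 ft³/s
w_2 = (21.4 − 8.0)/2 = 6.7 ft; q_2 = 1.81 × 2.46 × 6.7 = 29.83 ft³/s
w_3 = (31.6 − 17.7)/2 = 6.95 ft; q_3 = 1.50 × 2.88 × 6.95 = 30.02 ft³/s
w_4 = (35.4 − 21.4)/2 = 7 ft; q_4 = 2.51 × 4.70 × 7 = 82.58 ft³/s
w_5 = (53.2 − 31.6)/2 = 10.8 ft; q_5 = 1.90 × 3.39 × 10.8 = 69.56 ft³/s
w_6 = (56.8 − 35.4)/2 = 10.7 ft; q_6 = 2.11 × 3.08 × 10.7 = 69.54 ft³/s
w_7 = (62.5 − 53.2)/2 = 4.65 ft; q_7 = 1.60 × 2.14 × 4.65 = 15.92 ft³/s
w_8 = (62.5 − 56.8)/2 = 2.85 ft; q_8 = 1.05 × 1.12 × 2.85 = 3.352 ft³/s
Q = Σ qᵢ = 305.7 ft³/s

306 ft³/s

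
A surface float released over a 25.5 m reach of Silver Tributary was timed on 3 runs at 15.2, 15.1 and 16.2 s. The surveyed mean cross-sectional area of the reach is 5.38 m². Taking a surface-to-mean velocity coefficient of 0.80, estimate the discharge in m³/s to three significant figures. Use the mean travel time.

7.08 m³/s

t̄ = (15.2 + 15.1 + 16.2) / 3 = 15.5 s
v_surface = L / t̄ = 25.5 / 15.5 = 1.645 m/s
v_mean = 0.80 × 1.645 = 1.316 m/s
Q = A × v_mean = 5.38 × 1.316 = 7.081 m³/s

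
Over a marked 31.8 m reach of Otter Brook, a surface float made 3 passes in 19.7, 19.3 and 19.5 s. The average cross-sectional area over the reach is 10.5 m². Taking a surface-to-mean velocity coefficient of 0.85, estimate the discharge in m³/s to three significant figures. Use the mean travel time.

14.6 m³/s

t̄ = (19.7 + 19.3 + 19.5) / 3 = 19.5 s
v_surface = L / t̄ = 31.8 / 19.5 = 1.631 m/s
v_mean = 0.85 × 1.631 = 1.386 m/s
Q = A × v_mean = 10.5 × 1.386 = 14.55 m³/s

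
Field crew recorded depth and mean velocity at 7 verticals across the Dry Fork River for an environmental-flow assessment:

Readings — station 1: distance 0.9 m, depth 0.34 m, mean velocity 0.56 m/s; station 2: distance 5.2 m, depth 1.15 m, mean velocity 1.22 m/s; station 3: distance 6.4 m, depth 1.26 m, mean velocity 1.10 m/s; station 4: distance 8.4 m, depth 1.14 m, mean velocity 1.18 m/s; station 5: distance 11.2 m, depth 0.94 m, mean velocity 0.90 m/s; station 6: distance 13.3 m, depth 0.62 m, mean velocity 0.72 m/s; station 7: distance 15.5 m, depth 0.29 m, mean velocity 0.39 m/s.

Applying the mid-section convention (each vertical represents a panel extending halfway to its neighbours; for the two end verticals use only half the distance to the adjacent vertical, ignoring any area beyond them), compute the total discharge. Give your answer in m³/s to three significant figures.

12.9 m³/s

w_1 = (5.2 − 0.9)/2 = 2.15 m; q_1 = 0.56 × 0.34 × 2.15 = 0.4094 m³/s
w_2 = (6.4 − 0.9)/2 = 2.75 m; q_2 = 1.22 × 1.15 × 2.75 = 3.858 m³/s
w_3 = (8.4 − 5.2)/2 = 1.6 m; q_3 = 1.10 × 1.26 × 1.6 = 2.218 m³/s
w_4 = (11.2 − 6.4)/2 = 2.4 m; q_4 = 1.18 × 1.14 × 2.4 = 3.228 m³/s
w_5 = (13.3 − 8.4)/2 = 2.45 m; q_5 = 0.90 × 0.94 × 2.45 = 2.073 m³/s
w_6 = (15.5 − 11.2)/2 = 2.15 m; q_6 = 0.72 × 0.62 × 2.15 = 0.9598 m³/s
w_7 = (15.5 − 13.3)/2 = 1.1 m; q_7 = 0.39 × 0.29 × 1.1 = 0.1244 m³/s
Q = Σ qᵢ = 12.87 m³/s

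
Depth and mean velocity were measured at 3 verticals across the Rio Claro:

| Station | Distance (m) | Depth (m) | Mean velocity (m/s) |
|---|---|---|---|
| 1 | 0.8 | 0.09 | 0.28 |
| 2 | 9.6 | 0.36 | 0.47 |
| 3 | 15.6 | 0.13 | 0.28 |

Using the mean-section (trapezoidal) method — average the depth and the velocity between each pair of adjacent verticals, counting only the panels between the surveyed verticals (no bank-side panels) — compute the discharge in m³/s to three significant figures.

1.29 m³/s

Panel 1-2: Δb = 8.8 m, d̄ = (0.09+0.36)/2 = 0.225, v̄ = (0.28+0.47)/2 = 0.375 → q = 8.8×0.225×0.375 = 0.7425 m³/s
Panel 2-3: Δb = 6 m, d̄ = (0.36+0.13)/2 = 0.245, v̄ = (0.47+0.28)/2 = 0.375 → q = 6×0.245×0.375 = 0.5513 m³/s
Q = Σ q = 1.294 m³/s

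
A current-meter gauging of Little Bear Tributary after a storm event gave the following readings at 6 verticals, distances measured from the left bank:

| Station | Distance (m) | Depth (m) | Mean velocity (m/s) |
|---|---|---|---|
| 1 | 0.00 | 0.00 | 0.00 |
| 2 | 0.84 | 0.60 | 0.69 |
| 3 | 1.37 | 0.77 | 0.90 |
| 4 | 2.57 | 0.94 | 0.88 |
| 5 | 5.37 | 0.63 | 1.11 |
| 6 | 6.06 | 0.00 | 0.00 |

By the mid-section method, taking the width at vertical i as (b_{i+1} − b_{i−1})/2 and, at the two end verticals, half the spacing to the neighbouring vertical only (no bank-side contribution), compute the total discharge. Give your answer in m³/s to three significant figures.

3.76 m³/s

w_2 = (1.37 − 0.00)/2 = 0.685 m; q_2 = 0.69 × 0.60 × 0.685 = 0.2836 m³/s
w_3 = (2.57 − 0.84)/2 = 0.865 m; q_3 = 0.90 × 0.77 × 0.865 = 0.5994 m³/s
w_4 = (5.37 − 1.37)/2 = 2 m; q_4 = 0.88 × 0.94 × 2 = 1.654 m³/s
w_5 = (6.06 − 2.57)/2 = 1.745 m; q_5 = 1.11 × 0.63 × 1.745 = 1.220 m³/s
Stations 1, 6 contribute zero (depth or velocity is 0).
Q = Σ qᵢ = 3.758 m³/s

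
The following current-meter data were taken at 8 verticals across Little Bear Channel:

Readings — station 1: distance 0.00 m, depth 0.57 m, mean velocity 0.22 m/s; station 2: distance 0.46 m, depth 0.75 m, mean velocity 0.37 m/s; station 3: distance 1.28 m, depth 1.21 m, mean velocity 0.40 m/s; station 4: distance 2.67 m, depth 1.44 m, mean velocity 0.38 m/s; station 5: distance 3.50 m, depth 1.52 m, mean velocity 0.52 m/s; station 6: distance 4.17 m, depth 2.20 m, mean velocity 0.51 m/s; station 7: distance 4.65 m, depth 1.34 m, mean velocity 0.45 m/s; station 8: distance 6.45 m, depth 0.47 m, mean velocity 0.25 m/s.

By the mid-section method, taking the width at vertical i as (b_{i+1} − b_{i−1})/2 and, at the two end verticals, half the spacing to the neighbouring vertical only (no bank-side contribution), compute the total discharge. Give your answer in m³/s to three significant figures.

3.38 m³/s

w_1 = (0.46 − 0.00)/2 = 0.23 m; q_1 = 0.22 × 0.57 × 0.23 = 0.02884 m³/s
w_2 = (1.28 − 0.00)/2 = 0.64 m; q_2 = 0.37 × 0.75 × 0.64 = 0.1776 m³/s
w_3 = (2.67 − 0.46)/2 = 1.105 m; q_3 = 0.40 × 1.21 × 1.105 = 0.5348 m³/s
w_4 = (3.50 − 1.28)/2 = 1.11 m; q_4 = 0.38 × 1.44 × 1.11 = 0.6074 m³/s
w_5 = (4.17 − 2.67)/2 = 0.75 m; q_5 = 0.52 × 1.52 × 0.75 = 0.5928 m³/s
w_6 = (4.65 − 3.50)/2 = 0.575 m; q_6 = 0.51 × 2.20 × 0.575 = 0.6452 m³/s
w_7 = (6.45 − 4.17)/2 = 1.14 m; q_7 = 0.45 × 1.34 × 1.14 = 0.6874 m³/s
w_8 = (6.45 − 4.65)/2 = 0.9 m; q_8 = 0.25 × 0.47 × 0.9 = 0.1058 m³/s
Q = Σ qᵢ = 3.380 m³/s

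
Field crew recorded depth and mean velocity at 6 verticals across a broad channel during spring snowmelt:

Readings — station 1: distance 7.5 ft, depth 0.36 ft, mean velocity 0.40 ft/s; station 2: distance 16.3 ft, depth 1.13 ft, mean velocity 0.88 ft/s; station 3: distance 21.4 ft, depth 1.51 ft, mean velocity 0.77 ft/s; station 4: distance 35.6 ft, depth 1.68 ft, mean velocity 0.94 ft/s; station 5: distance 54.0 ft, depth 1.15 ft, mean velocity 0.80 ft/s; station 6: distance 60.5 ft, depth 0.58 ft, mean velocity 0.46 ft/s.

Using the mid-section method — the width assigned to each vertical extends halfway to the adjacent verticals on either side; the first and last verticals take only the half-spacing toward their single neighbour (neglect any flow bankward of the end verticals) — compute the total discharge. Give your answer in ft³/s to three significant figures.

w_1 = (16.3 − 7.5)/2 = 4.4 ft; q_1 = 0.40 × 0.36 × 4.4 = 0.6336 ft³/s
w_2 = (21.4 − 7.5)/2 = 6.95 ft; q_2 = 0.88 × 1.13 × 6.95 = 6.911 ft³/s
w_3 = (35.6 − 16.3)/2 = 9.65 ft; q_3 = 0.77 × 1.51 × 9.65 = 11.22 ft³/s
w_4 = (54.0 − 21.4)/2 = 16.3 ft; q_4 = 0.94 × 1.68 × 16.3 = 25.74 ft³/s
w_5 = (60.5 − 35.6)/2 = 12.45 ft; q_5 = 0.80 × 1.15 × 12.45 = 11.45 ft³/s
w_6 = (60.5 − 54.0)/2 = 3.25 ft; q_6 = 0.46 × 0.58 × 3.25 = 0.8671 ft³/s
Q = Σ qᵢ = 56.83 ft³/s

56.8 ft³/s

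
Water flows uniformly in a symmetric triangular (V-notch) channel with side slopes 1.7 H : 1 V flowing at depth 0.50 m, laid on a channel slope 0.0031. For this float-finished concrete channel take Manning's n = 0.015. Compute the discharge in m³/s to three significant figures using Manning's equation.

A = z·y² = 1.7×0.50² = 0.4250 m²
P = 2y√(1+z²) = 2×0.50×√(1+1.7²) = 1.972 m
R = A/P = 0.4250/1.972 = 0.2155 m
Q = (1/n)·A·R^(2/3)·S^(1/2) = (1/0.015) × 0.4250 × 0.2155^(2/3) × 0.0031^(1/2) = 0.5670 m³/s

0.567 m³/s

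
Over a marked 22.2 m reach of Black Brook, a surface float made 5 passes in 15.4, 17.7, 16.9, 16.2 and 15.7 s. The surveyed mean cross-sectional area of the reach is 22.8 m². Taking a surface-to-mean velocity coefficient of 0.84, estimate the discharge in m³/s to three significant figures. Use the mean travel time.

t̄ = (15.4 + 17.7 + 16.9 + 16.2 + 15.7) / 5 = 16.38 s
v_surface = L / t̄ = 22.2 / 16.38 = 1.355 m/s
v_mean = 0.84 × 1.355 = 1.138 m/s
Q = A × v_mean = 22.8 × 1.138 = 25.96 m³/s

26.0 m³/s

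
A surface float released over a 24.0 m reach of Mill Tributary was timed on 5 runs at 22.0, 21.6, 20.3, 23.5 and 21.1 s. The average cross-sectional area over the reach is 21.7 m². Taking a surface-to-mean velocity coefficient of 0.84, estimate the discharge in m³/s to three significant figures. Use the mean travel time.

t̄ = (22.0 + 21.6 + 20.3 + 23.5 + 21.1) / 5 = 21.7 s
v_surface = L / t̄ = 24.0 / 21.7 = 1.106 m/s
v_mean = 0.84 × 1.106 = 0.9290 m/s
Q = A × v_mean = 21.7 × 0.9290 = 20.16 m³/s

20.2 m³/s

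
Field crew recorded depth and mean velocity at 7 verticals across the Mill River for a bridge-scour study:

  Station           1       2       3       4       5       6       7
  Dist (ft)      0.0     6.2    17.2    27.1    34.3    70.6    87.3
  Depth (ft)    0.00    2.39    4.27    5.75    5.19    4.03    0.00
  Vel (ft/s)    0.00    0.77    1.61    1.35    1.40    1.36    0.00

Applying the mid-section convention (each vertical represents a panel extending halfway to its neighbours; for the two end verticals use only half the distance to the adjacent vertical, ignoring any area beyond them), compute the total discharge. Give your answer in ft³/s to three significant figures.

w_2 = (17.2 − 0.0)/2 = 8.6 ft; q_2 = 0.77 × 2.39 × 8.6 = 15.83 ft³/s
w_3 = (27.1 − 6.2)/2 = 10.45 ft; q_3 = 1.61 × 4.27 × 10.45 = 71.84 ft³/s
w_4 = (34.3 − 17.2)/2 = 8.55 ft; q_4 = 1.35 × 5.75 × 8.55 = 66.37 ft³/s
w_5 = (70.6 − 27.1)/2 = 21.75 ft; q_5 = 1.40 × 5.19 × 21.75 = 158.0 ft³/s
w_6 = (87.3 − 34.3)/2 = 26.5 ft; q_6 = 1.36 × 4.03 × 26.5 = 145.2 ft³/s
Stations 1, 7 contribute zero (depth or velocity is 0).
Q = Σ qᵢ = 457.3 ft³/s

457 ft³/s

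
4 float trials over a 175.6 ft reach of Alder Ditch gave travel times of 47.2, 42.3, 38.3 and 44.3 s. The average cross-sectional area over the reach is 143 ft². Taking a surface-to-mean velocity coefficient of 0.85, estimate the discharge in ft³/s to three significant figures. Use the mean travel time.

496 ft³/s

t̄ = (47.2 + 42.3 + 38.3 + 44.3) / 4 = 43.025 s
v_surface = L / t̄ = 175.6 / 43.025 = 4.081 ft/s
v_mean = 0.85 × 4.081 = 3.469 ft/s
Q = A × v_mean = 143 × 3.469 = 496.1 ft³/s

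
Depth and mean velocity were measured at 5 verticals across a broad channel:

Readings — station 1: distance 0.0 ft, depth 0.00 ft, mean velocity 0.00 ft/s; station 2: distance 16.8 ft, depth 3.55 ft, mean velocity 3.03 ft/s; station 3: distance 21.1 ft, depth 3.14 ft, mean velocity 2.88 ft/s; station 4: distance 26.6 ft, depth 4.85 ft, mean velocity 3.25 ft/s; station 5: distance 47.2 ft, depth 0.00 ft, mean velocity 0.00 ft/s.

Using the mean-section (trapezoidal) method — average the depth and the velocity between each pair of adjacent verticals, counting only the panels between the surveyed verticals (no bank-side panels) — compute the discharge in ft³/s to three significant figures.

Panel 1-2: Δb = 16.8 ft, d̄ = (0.00+3.55)/2 = 1.775, v̄ = (0.00+3.03)/2 = 1.515 → q = 16.8×1.775×1.515 = 45.18 ft³/s
Panel 2-3: Δb = 4.3 ft, d̄ = (3.55+3.14)/2 = 3.345, v̄ = (3.03+2.88)/2 = 2.955 → q = 4.3×3.345×2.955 = 42.50 ft³/s
Panel 3-4: Δb = 5.5 ft, d̄ = (3.14+4.85)/2 = 3.995, v̄ = (2.88+3.25)/2 = 3.065 → q = 5.5×3.995×3.065 = 67.35 ft³/s
Panel 4-5: Δb = 20.6 ft, d̄ = (4.85+0.00)/2 = 2.425, v̄ = (3.25+0.00)/2 = 1.625 → q = 20.6×2.425×1.625 = 81.18 ft³/s
Q = Σ q = 236.2 ft³/s

236 ft³/s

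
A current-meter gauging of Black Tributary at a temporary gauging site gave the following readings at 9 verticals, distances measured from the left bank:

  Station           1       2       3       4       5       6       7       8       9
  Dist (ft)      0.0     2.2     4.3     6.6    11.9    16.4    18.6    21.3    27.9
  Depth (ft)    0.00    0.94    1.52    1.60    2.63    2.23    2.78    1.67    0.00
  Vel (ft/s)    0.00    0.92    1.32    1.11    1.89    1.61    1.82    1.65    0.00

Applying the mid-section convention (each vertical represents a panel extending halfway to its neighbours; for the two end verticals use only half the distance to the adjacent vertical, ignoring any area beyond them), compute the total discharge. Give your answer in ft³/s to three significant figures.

w_2 = (4.3 − 0.0)/2 = 2.15 ft; q_2 = 0.92 × 0.94 × 2.15 = 1.859 ft³/s
w_3 = (6.6 − 2.2)/2 = 2.2 ft; q_3 = 1.32 × 1.52 × 2.2 = 4.414 ft³/s
w_4 = (11.9 − 4.3)/2 = 3.8 ft; q_4 = 1.11 × 1.60 × 3.8 = 6.749 ft³/s
w_5 = (16.4 − 6.6)/2 = 4.9 ft; q_5 = 1.89 × 2.63 × 4.9 = 24.36 ft³/s
w_6 = (18.6 − 11.9)/2 = 3.35 ft; q_6 = 1.61 × 2.23 × 3.35 = 12.03 ft³/s
w_7 = (21.3 − 16.4)/2 = 2.45 ft; q_7 = 1.82 × 2.78 × 2.45 = 12.40 ft³/s
w_8 = (27.9 − 18.6)/2 = 4.65 ft; q_8 = 1.65 × 1.67 × 4.65 = 12.81 ft³/s
Stations 1, 9 contribute zero (depth or velocity is 0).
Q = Σ qᵢ = 74.62 ft³/s

74.6 ft³/s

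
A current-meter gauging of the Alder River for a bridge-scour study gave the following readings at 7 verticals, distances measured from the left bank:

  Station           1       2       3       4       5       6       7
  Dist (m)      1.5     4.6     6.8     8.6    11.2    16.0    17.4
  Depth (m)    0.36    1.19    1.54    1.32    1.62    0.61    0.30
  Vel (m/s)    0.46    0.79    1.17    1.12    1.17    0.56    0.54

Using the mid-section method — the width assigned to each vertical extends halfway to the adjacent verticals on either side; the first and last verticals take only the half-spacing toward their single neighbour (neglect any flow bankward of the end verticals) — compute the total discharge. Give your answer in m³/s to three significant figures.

w_1 = (4.6 − 1.5)/2 = 1.55 m; q_1 = 0.46 × 0.36 × 1.55 = 0.2567 m³/s
w_2 = (6.8 − 1.5)/2 = 2.65 m; q_2 = 0.79 × 1.19 × 2.65 = 2.491 m³/s
w_3 = (8.6 − 4.6)/2 = 2 m; q_3 = 1.17 × 1.54 × 2 = 3.604 m³/s
w_4 = (11.2 − 6.8)/2 = 2.2 m; q_4 = 1.12 × 1.32 × 2.2 = 3.252 m³/s
w_5 = (16.0 − 8.6)/2 = 3.7 m; q_5 = 1.17 × 1.62 × 3.7 = 7.013 m³/s
w_6 = (17.4 − 11.2)/2 = 3.1 m; q_6 = 0.56 × 0.61 × 3.1 = 1.059 m³/s
w_7 = (17.4 − 16.0)/2 = 0.7 m; q_7 = 0.54 × 0.30 × 0.7 = 0.1134 m³/s
Q = Σ qᵢ = 17.79 m³/s

17.8 m³/s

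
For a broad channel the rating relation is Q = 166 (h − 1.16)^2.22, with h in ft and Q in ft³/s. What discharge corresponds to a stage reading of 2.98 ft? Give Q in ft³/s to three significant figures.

627 ft³/s

Q = 166 × (2.98 − 1.16)^2.22 = 166 × 1.82^2.22 = 627.3 ft³/s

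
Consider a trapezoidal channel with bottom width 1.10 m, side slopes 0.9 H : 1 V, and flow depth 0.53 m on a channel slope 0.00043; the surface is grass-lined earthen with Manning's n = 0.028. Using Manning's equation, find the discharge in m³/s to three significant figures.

0.296 m³/s

A = (b + z·y)·y = (1.10 + 0.9×0.53)×0.53 = 0.8358 m²
P = b + 2y√(1+z²) = 1.10 + 2×0.53×√(1+0.9²) = 2.526 m
R = A/P = 0.8358/2.526 = 0.3309 m
Q = (1/n)·A·R^(2/3)·S^(1/2) = (1/0.028) × 0.8358 × 0.3309^(2/3) × 0.00043^(1/2) = 0.2961 m³/s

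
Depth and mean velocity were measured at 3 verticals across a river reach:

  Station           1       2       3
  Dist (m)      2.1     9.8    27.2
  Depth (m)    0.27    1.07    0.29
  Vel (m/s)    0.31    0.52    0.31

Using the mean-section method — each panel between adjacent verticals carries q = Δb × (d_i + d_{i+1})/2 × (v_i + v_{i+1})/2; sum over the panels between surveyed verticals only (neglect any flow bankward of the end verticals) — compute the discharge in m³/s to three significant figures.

Panel 1-2: Δb = 7.7 m, d̄ = (0.27+1.07)/2 = 0.67, v̄ = (0.31+0.52)/2 = 0.415 → q = 7.7×0.67×0.415 = 2.141 m³/s
Panel 2-3: Δb = 17.4 m, d̄ = (1.07+0.29)/2 = 0.68, v̄ = (0.52+0.31)/2 = 0.415 → q = 17.4×0.68×0.415 = 4.910 m³/s
Q = Σ q = 7.051 m³/s

7.05 m³/s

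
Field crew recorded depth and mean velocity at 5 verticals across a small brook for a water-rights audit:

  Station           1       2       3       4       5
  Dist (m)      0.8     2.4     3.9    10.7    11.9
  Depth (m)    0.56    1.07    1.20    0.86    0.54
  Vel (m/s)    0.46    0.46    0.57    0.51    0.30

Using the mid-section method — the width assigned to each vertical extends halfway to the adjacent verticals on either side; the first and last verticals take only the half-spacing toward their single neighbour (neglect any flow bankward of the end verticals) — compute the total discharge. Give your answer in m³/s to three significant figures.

w_1 = (2.4 − 0.8)/2 = 0.8 m; q_1 = 0.46 × 0.56 × 0.8 = 0.2061 m³/s
w_2 = (3.9 − 0.8)/2 = 1.55 m; q_2 = 0.46 × 1.07 × 1.55 = 0.7629 m³/s
w_3 = (10.7 − 2.4)/2 = 4.15 m; q_3 = 0.57 × 1.20 × 4.15 = 2.839 m³/s
w_4 = (11.9 − 3.9)/2 = 4 m; q_4 = 0.51 × 0.86 × 4 = 1.754 m³/s
w_5 = (11.9 − 10.7)/2 = 0.6 m; q_5 = 0.30 × 0.54 × 0.6 = 0.09720 m³/s
Q = Σ qᵢ = 5.659 m³/s

5.66 m³/s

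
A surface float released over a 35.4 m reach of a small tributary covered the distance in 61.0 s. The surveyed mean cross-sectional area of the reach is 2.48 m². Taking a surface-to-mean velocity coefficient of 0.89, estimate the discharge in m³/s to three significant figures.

v_surface = L / t̄ = 35.4 / 61 = 0.5803 m/s
v_mean = 0.89 × 0.5803 = 0.5165 m/s
Q = A × v_mean = 2.48 × 0.5165 = 1.281 m³/s

1.28 m³/s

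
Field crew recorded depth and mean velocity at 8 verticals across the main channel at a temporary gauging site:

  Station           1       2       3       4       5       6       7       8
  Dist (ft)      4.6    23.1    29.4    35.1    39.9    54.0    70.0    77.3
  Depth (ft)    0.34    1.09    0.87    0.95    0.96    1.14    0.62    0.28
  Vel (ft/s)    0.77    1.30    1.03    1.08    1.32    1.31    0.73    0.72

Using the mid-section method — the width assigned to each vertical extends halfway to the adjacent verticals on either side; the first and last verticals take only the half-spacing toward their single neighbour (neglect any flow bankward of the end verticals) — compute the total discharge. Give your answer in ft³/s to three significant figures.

w_1 = (23.1 − 4.6)/2 = 9.25 ft; q_1 = 0.77 × 0.34 × 9.25 = 2.422 ft³/s
w_2 = (29.4 − 4.6)/2 = 12.4 ft; q_2 = 1.30 × 1.09 × 12.4 = 17.57 ft³/s
w_3 = (35.1 − 23.1)/2 = 6 ft; q_3 = 1.03 × 0.87 × 6 = 5.377 ft³/s
w_4 = (39.9 − 29.4)/2 = 5.25 ft; q_4 = 1.08 × 0.95 × 5.25 = 5.387 ft³/s
w_5 = (54.0 − 35.1)/2 = 9.45 ft; q_5 = 1.32 × 0.96 × 9.45 = 11.98 ft³/s
w_6 = (70.0 − 39.9)/2 = 15.05 ft; q_6 = 1.31 × 1.14 × 15.05 = 22.48 ft³/s
w_7 = (77.3 − 54.0)/2 = 11.65 ft; q_7 = 0.73 × 0.62 × 11.65 = 5.273 ft³/s
w_8 = (77.3 − 70.0)/2 = 3.65 ft; q_8 = 0.72 × 0.28 × 3.65 = 0.7358 ft³/s
Q = Σ qᵢ = 71.21 ft³/s

71.2 ft³/s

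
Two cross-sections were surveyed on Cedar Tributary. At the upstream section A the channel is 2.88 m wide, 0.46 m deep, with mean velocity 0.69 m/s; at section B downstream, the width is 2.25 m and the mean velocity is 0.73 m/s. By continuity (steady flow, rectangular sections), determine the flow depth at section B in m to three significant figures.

Q = A₁V₁ = (2.88×0.46) × 0.69 = 0.9141 m³/s
d₂ = Q/(b₂ V₂) = 0.9141/(2.25×0.73) = 0.5565 m

0.557 m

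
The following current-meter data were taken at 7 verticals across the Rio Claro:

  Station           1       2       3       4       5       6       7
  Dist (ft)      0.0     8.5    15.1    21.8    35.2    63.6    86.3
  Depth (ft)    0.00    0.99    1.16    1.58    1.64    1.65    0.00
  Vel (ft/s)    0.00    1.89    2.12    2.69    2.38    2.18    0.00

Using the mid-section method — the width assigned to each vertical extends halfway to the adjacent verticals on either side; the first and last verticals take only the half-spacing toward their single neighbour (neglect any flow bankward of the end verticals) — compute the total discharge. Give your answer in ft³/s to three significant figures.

w_2 = (15.1 − 0.0)/2 = 7.55 ft; q_2 = 1.89 × 0.99 × 7.55 = 14.13 ft³/s
w_3 = (21.8 − 8.5)/2 = 6.65 ft; q_3 = 2.12 × 1.16 × 6.65 = 16.35 ft³/s
w_4 = (35.2 − 15.1)/2 = 10.05 ft; q_4 = 2.69 × 1.58 × 10.05 = 42.71 ft³/s
w_5 = (63.6 − 21.8)/2 = 20.9 ft; q_5 = 2.38 × 1.64 × 20.9 = 81.58 ft³/s
w_6 = (86.3 − 35.2)/2 = 25.55 ft; q_6 = 2.18 × 1.65 × 25.55 = 91.90 ft³/s
Stations 1, 7 contribute zero (depth or velocity is 0).
Q = Σ qᵢ = 246.7 ft³/s

247 ft³/s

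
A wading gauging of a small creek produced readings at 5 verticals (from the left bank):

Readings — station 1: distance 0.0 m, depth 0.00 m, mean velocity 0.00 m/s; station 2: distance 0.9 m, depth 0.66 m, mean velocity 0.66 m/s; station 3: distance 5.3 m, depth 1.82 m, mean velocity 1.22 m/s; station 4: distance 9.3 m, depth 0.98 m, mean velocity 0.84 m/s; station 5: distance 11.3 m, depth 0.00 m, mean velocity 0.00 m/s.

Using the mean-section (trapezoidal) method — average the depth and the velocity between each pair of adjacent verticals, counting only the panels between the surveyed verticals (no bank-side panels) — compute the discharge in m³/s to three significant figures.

Panel 1-2: Δb = 0.9 m, d̄ = (0.00+0.66)/2 = 0.33, v̄ = (0.00+0.66)/2 = 0.33 → q = 0.9×0.33×0.33 = 0.09801 m³/s
Panel 2-3: Δb = 4.4 m, d̄ = (0.66+1.82)/2 = 1.24, v̄ = (0.66+1.22)/2 = 0.94 → q = 4.4×1.24×0.94 = 5.129 m³/s
Panel 3-4: Δb = 4 m, d̄ = (1.82+0.98)/2 = 1.4, v̄ = (1.22+0.84)/2 = 1.03 → q = 4×1.4×1.03 = 5.768 m³/s
Panel 4-5: Δb = 2 m, d̄ = (0.98+0.00)/2 = 0.49, v̄ = (0.84+0.00)/2 = 0.42 → q = 2×0.49×0.42 = 0.4116 m³/s
Q = Σ q = 11.41 m³/s

11.4 m³/s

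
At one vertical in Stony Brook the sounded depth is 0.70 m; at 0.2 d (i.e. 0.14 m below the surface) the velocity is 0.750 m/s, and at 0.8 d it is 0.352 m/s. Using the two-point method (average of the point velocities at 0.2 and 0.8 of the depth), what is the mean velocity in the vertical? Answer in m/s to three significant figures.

v̄ = (0.750 + 0.352) / 2 = 0.5510 m/s

0.551 m/s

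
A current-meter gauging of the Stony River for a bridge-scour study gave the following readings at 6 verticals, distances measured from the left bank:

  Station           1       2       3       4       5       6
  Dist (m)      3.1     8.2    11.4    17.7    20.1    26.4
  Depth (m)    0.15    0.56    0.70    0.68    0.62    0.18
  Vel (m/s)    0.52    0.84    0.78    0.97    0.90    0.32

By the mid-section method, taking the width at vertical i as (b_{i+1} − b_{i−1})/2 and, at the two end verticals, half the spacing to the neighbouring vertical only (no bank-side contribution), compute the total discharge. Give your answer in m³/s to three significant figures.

10.2 m³/s

w_1 = (8.2 − 3.1)/2 = 2.55 m; q_1 = 0.52 × 0.15 × 2.55 = 0.1989 m³/s
w_2 = (11.4 − 3.1)/2 = 4.15 m; q_2 = 0.84 × 0.56 × 4.15 = 1.952 m³/s
w_3 = (17.7 − 8.2)/2 = 4.75 m; q_3 = 0.78 × 0.70 × 4.75 = 2.594 m³/s
w_4 = (20.1 − 11.4)/2 = 4.35 m; q_4 = 0.97 × 0.68 × 4.35 = 2.869 m³/s
w_5 = (26.4 − 17.7)/2 = 4.35 m; q_5 = 0.90 × 0.62 × 4.35 = 2.427 m³/s
w_6 = (26.4 − 20.1)/2 = 3.15 m; q_6 = 0.32 × 0.18 × 3.15 = 0.1814 m³/s
Q = Σ qᵢ = 10.22 m³/s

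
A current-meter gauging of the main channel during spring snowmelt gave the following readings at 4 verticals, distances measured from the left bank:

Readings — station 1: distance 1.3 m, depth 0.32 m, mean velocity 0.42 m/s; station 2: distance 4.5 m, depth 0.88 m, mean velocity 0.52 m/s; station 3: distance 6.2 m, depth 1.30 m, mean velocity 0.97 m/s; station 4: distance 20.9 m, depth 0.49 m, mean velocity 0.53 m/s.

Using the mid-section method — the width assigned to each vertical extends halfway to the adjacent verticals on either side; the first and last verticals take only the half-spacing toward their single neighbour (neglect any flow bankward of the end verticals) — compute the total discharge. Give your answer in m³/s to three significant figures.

13.6 m³/s

w_1 = (4.5 − 1.3)/2 = 1.6 m; q_1 = 0.42 × 0.32 × 1.6 = 0.2150 m³/s
w_2 = (6.2 − 1.3)/2 = 2.45 m; q_2 = 0.52 × 0.88 × 2.45 = 1.121 m³/s
w_3 = (20.9 − 4.5)/2 = 8.2 m; q_3 = 0.97 × 1.30 × 8.2 = 10.34 m³/s
w_4 = (20.9 − 6.2)/2 = 7.35 m; q_4 = 0.53 × 0.49 × 7.35 = 1.909 m³/s
Q = Σ qᵢ = 13.59 m³/s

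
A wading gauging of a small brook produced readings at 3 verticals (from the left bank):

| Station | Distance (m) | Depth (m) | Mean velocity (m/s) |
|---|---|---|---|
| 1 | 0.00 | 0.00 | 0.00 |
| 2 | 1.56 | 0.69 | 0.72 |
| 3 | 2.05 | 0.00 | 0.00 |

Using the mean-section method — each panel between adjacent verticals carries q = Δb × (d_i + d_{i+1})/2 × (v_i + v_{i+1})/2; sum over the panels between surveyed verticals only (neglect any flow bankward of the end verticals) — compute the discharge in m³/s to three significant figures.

0.255 m³/s

Panel 1-2: Δb = 1.56 m, d̄ = (0.00+0.69)/2 = 0.345, v̄ = (0.00+0.72)/2 = 0.36 → q = 1.56×0.345×0.36 = 0.1938 m³/s
Panel 2-3: Δb = 0.49 m, d̄ = (0.69+0.00)/2 = 0.345, v̄ = (0.72+0.00)/2 = 0.36 → q = 0.49×0.345×0.36 = 0.06086 m³/s
Q = Σ q = 0.2546 m³/s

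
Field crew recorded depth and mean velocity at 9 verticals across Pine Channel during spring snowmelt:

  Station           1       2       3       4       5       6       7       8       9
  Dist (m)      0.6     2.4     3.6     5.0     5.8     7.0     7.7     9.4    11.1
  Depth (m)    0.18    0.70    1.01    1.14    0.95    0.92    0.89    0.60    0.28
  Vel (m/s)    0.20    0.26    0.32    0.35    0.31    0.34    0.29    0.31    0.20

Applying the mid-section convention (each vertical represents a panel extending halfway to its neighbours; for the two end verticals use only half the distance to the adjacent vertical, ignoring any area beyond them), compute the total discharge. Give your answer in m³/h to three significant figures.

w_1 = (2.4 − 0.6)/2 = 0.9 m; q_1 = 0.20 × 0.18 × 0.9 = 0.03240 m³/s
w_2 = (3.6 − 0.6)/2 = 1.5 m; q_2 = 0.26 × 0.70 × 1.5 = 0.2730 m³/s
w_3 = (5.0 − 2.4)/2 = 1.3 m; q_3 = 0.32 × 1.01 × 1.3 = 0.4202 m³/s
w_4 = (5.8 − 3.6)/2 = 1.1 m; q_4 = 0.35 × 1.14 × 1.1 = 0.4389 m³/s
w_5 = (7.0 − 5.0)/2 = 1 m; q_5 = 0.31 × 0.95 × 1 = 0.2945 m³/s
w_6 = (7.7 − 5.8)/2 = 0.95 m; q_6 = 0.34 × 0.92 × 0.95 = 0.2972 m³/s
w_7 = (9.4 − 7.0)/2 = 1.2 m; q_7 = 0.29 × 0.89 × 1.2 = 0.3097 m³/s
w_8 = (11.1 − 7.7)/2 = 1.7 m; q_8 = 0.31 × 0.60 × 1.7 = 0.3162 m³/s
w_9 = (11.1 − 9.4)/2 = 0.85 m; q_9 = 0.20 × 0.28 × 0.85 = 0.04760 m³/s
Q = Σ qᵢ = 2.430 m³/s
= 2.430 × 3600 = 8747 m³/h

8750 m³/h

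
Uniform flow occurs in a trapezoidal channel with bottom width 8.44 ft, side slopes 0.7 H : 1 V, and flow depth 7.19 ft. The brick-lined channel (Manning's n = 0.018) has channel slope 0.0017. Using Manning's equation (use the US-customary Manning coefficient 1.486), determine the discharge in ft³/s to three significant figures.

A = (b + z·y)·y = (8.44 + 0.7×7.19)×7.19 = 96.87 ft²
P = b + 2y√(1+z²) = 8.44 + 2×7.19×√(1+0.7²) = 25.99 ft
R = A/P = 96.87/25.99 = 3.727 ft
Q = (1.486/n)·A·R^(2/3)·S^(1/2) = (1.486/0.018) × 96.87 × 3.727^(2/3) × 0.0017^(1/2) = 792.6 ft³/s

793 ft³/s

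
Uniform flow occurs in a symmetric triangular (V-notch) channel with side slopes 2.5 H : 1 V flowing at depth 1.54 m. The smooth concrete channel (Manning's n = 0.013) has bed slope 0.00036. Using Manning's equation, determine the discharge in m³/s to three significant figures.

A = z·y² = 2.5×1.54² = 5.929 m²
P = 2y√(1+z²) = 2×1.54×√(1+2.5²) = 8.293 m
R = A/P = 5.929/8.293 = 0.7149 m
Q = (1/n)·A·R^(2/3)·S^(1/2) = (1/0.013) × 5.929 × 0.7149^(2/3) × 0.00036^(1/2) = 6.919 m³/s

6.92 m³/s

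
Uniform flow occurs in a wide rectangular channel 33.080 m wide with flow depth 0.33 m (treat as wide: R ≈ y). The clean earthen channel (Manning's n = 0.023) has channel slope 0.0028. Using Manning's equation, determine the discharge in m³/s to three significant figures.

A = b·y = 33.080 × 0.33 = 10.92 m²
Wide channel: R ≈ y = 0.33 m
Q = (1/n)·A·R^(2/3)·S^(1/2) = (1/0.023) × 10.92 × 0.3300^(2/3) × 0.0028^(1/2) = 11.99 m³/s

12.0 m³/s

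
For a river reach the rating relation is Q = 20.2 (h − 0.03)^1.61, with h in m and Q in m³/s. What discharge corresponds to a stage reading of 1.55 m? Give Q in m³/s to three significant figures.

39.6 m³/s

Q = 20.2 × (1.55 − 0.03)^1.61 = 20.2 × 1.52^1.61 = 39.64 m³/s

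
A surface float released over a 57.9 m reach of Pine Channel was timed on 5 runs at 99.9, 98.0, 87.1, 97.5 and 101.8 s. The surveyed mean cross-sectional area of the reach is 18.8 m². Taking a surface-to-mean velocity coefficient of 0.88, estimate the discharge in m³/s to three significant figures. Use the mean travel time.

9.89 m³/s

t̄ = (99.9 + 98.0 + 87.1 + 97.5 + 101.8) / 5 = 96.86 s
v_surface = L / t̄ = 57.9 / 96.86 = 0.5978 m/s
v_mean = 0.88 × 0.5978 = 0.5260 m/s
Q = A × v_mean = 18.8 × 0.5260 = 9.890 m³/s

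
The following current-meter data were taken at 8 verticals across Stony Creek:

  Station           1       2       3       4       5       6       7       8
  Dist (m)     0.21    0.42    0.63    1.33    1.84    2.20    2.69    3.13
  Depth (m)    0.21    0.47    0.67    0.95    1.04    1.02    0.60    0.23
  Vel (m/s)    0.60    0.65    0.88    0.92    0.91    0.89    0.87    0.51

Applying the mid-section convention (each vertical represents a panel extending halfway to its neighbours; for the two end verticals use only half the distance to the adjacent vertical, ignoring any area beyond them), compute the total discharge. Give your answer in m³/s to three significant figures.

1.94 m³/s

w_1 = (0.42 − 0.21)/2 = 0.105 m; q_1 = 0.60 × 0.21 × 0.105 = 0.01323 m³/s
w_2 = (0.63 − 0.21)/2 = 0.21 m; q_2 = 0.65 × 0.47 × 0.21 = 0.06416 m³/s
w_3 = (1.33 − 0.42)/2 = 0.455 m; q_3 = 0.88 × 0.67 × 0.455 = 0.2683 m³/s
w_4 = (1.84 − 0.63)/2 = 0.605 m; q_4 = 0.92 × 0.95 × 0.605 = 0.5288 m³/s
w_5 = (2.20 − 1.33)/2 = 0.435 m; q_5 = 0.91 × 1.04 × 0.435 = 0.4117 m³/s
w_6 = (2.69 − 1.84)/2 = 0.425 m; q_6 = 0.89 × 1.02 × 0.425 = 0.3858 m³/s
w_7 = (3.13 − 2.20)/2 = 0.465 m; q_7 = 0.87 × 0.60 × 0.465 = 0.2427 m³/s
w_8 = (3.13 − 2.69)/2 = 0.22 m; q_8 = 0.51 × 0.23 × 0.22 = 0.02581 m³/s
Q = Σ qᵢ = 1.940 m³/s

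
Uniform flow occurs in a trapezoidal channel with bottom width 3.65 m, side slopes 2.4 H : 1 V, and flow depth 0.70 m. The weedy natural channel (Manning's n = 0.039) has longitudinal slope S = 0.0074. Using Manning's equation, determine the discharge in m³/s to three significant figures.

A = (b + z·y)·y = (3.65 + 2.4×0.70)×0.70 = 3.731 m²
P = b + 2y√(1+z²) = 3.65 + 2×0.70×√(1+2.4²) = 7.290 m
R = A/P = 3.731/7.290 = 0.5118 m
Q = (1/n)·A·R^(2/3)·S^(1/2) = (1/0.039) × 3.731 × 0.5118^(2/3) × 0.0074^(1/2) = 5.266 m³/s

5.27 m³/s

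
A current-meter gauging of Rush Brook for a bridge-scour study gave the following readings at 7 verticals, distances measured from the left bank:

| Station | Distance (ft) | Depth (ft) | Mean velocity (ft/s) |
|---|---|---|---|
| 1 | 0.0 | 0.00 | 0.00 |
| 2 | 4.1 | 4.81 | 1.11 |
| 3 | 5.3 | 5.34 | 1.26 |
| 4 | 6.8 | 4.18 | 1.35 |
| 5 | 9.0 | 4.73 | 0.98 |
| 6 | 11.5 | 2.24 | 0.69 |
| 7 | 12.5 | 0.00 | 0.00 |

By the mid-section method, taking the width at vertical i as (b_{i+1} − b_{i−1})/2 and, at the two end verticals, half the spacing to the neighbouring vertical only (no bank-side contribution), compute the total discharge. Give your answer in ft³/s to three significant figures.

47.3 ft³/s

w_2 = (5.3 − 0.0)/2 = 2.65 ft; q_2 = 1.11 × 4.81 × 2.65 = 14.15 ft³/s
w_3 = (6.8 − 4.1)/2 = 1.35 ft; q_3 = 1.26 × 5.34 × 1.35 = 9.083 ft³/s
w_4 = (9.0 − 5.3)/2 = 1.85 ft; q_4 = 1.35 × 4.18 × 1.85 = 10.44 ft³/s
w_5 = (11.5 − 6.8)/2 = 2.35 ft; q_5 = 0.98 × 4.73 × 2.35 = 10.89 ft³/s
w_6 = (12.5 − 9.0)/2 = 1.75 ft; q_6 = 0.69 × 2.24 × 1.75 = 2.705 ft³/s
Stations 1, 7 contribute zero (depth or velocity is 0).
Q = Σ qᵢ = 47.27 ft³/s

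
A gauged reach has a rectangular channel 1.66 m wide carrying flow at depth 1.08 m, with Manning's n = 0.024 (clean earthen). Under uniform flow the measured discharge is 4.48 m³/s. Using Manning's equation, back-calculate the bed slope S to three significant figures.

A = b·y = 1.66 × 1.08 = 1.793 m²
P = b + 2y = 1.66 + 2×1.08 = 3.820 m
R = A/P = 1.793/3.820 = 0.4693 m
S = (Q·n / (1·A·R^(2/3)))² = (4.48×0.024 / (1×1.793×0.6039))² = 0.009862

0.00986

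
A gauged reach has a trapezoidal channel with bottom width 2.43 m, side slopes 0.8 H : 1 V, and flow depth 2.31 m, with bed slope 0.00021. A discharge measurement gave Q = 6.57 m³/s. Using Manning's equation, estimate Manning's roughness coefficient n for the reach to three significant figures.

0.0244

A = (b + z·y)·y = (2.43 + 0.8×2.31)×2.31 = 9.882 m²
P = b + 2y√(1+z²) = 2.43 + 2×2.31×√(1+0.8²) = 8.346 m
R = A/P = 9.882/8.346 = 1.184 m
n = (1/Q)·A·R^(2/3)·S^(1/2) = (1/6.57) × 9.882 × 1.119 × 0.01449 = 0.02439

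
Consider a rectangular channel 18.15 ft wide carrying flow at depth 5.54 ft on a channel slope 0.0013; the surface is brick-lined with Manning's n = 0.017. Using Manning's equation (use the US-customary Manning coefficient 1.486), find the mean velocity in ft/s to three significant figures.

7.18 ft/s

A = b·y = 18.15 × 5.54 = 100.6 ft²
P = b + 2y = 18.15 + 2×5.54 = 29.23 ft
R = A/P = 100.6/29.23 = 3.440 ft
Q = (1.486/n)·A·R^(2/3)·S^(1/2) = (1.486/0.017) × 100.6 × 3.440^(2/3) × 0.0013^(1/2) = 722.2 ft³/s
V = Q/A = 722.2/100.6 = 7.182 ft/s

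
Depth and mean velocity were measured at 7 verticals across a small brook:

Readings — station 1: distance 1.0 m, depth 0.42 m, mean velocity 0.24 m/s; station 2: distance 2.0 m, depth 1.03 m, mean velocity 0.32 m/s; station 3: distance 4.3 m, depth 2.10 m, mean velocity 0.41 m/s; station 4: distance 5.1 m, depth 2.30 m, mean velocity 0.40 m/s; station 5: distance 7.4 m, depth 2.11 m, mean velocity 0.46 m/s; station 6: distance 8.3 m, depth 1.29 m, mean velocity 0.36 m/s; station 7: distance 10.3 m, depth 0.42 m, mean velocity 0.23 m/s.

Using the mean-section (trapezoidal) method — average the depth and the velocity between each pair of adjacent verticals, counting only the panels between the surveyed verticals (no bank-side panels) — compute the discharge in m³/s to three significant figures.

Panel 1-2: Δb = 1 m, d̄ = (0.42+1.03)/2 = 0.725, v̄ = (0.24+0.32)/2 = 0.28 → q = 1×0.725×0.28 = 0.2030 m³/s
Panel 2-3: Δb = 2.3 m, d̄ = (1.03+2.10)/2 = 1.565, v̄ = (0.32+0.41)/2 = 0.365 → q = 2.3×1.565×0.365 = 1.314 m³/s
Panel 3-4: Δb = 0.8 m, d̄ = (2.10+2.30)/2 = 2.2, v̄ = (0.41+0.40)/2 = 0.405 → q = 0.8×2.2×0.405 = 0.7128 m³/s
Panel 4-5: Δb = 2.3 m, d̄ = (2.30+2.11)/2 = 2.205, v̄ = (0.40+0.46)/2 = 0.43 → q = 2.3×2.205×0.43 = 2.181 m³/s
Panel 5-6: Δb = 0.9 m, d̄ = (2.11+1.29)/2 = 1.7, v̄ = (0.46+0.36)/2 = 0.41 → q = 0.9×1.7×0.41 = 0.6273 m³/s
Panel 6-7: Δb = 2 m, d̄ = (1.29+0.42)/2 = 0.855, v̄ = (0.36+0.23)/2 = 0.295 → q = 2×0.855×0.295 = 0.5045 m³/s
Q = Σ q = 5.542 m³/s

5.54 m³/s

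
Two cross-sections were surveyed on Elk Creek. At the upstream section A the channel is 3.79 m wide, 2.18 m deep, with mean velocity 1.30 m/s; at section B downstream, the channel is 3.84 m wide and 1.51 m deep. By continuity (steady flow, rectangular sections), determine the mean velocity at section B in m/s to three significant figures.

1.85 m/s

Q = A₁V₁ = (3.79×2.18) × 1.30 = 10.74 m³/s
A₂ = 3.84 × 1.51 = 5.798 m²
V₂ = Q/A₂ = 10.74/5.798 = 1.852 m/s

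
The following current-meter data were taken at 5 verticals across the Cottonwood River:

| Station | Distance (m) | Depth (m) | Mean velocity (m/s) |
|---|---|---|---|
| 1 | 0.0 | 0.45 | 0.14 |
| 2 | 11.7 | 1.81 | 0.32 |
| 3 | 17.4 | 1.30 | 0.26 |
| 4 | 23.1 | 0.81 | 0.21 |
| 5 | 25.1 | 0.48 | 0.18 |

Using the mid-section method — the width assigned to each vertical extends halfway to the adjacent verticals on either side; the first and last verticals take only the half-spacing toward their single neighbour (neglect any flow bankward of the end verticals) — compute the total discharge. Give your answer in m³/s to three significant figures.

w_1 = (11.7 − 0.0)/2 = 5.85 m; q_1 = 0.14 × 0.45 × 5.85 = 0.3686 m³/s
w_2 = (17.4 − 0.0)/2 = 8.7 m; q_2 = 0.32 × 1.81 × 8.7 = 5.039 m³/s
w_3 = (23.1 − 11.7)/2 = 5.7 m; q_3 = 0.26 × 1.30 × 5.7 = 1.927 m³/s
w_4 = (25.1 − 17.4)/2 = 3.85 m; q_4 = 0.21 × 0.81 × 3.85 = 0.6549 m³/s
w_5 = (25.1 − 23.1)/2 = 1 m; q_5 = 0.18 × 0.48 × 1 = 0.08640 m³/s
Q = Σ qᵢ = 8.075 m³/s

8.08 m³/s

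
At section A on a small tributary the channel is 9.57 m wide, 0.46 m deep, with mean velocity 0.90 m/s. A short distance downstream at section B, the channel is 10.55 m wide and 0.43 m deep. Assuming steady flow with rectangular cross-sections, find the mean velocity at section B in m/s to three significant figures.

0.873 m/s

Q = A₁V₁ = (9.57×0.46) × 0.90 = 3.962 m³/s
A₂ = 10.55 × 0.43 = 4.537 m²
V₂ = Q/A₂ = 3.962/4.537 = 0.8734 m/s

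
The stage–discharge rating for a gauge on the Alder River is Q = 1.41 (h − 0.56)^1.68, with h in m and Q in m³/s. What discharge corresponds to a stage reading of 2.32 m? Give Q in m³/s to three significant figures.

3.64 m³/s

Q = 1.41 × (2.32 − 0.56)^1.68 = 1.41 × 1.76^1.68 = 3.645 m³/s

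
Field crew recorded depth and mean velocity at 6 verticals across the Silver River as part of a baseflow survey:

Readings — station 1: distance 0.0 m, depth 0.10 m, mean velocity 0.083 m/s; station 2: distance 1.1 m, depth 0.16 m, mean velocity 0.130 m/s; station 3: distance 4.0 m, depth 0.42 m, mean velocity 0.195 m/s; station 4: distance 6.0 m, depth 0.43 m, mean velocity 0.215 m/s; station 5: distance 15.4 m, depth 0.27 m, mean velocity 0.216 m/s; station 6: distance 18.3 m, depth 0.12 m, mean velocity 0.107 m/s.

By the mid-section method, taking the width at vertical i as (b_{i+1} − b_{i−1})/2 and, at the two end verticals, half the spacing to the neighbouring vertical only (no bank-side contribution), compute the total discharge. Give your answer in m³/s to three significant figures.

w_1 = (1.1 − 0.0)/2 = 0.55 m; q_1 = 0.083 × 0.10 × 0.55 = 0.004565 m³/s
w_2 = (4.0 − 0.0)/2 = 2 m; q_2 = 0.130 × 0.16 × 2 = 0.04160 m³/s
w_3 = (6.0 − 1.1)/2 = 2.45 m; q_3 = 0.195 × 0.42 × 2.45 = 0.2007 m³/s
w_4 = (15.4 − 4.0)/2 = 5.7 m; q_4 = 0.215 × 0.43 × 5.7 = 0.5270 m³/s
w_5 = (18.3 − 6.0)/2 = 6.15 m; q_5 = 0.216 × 0.27 × 6.15 = 0.3587 m³/s
w_6 = (18.3 − 15.4)/2 = 1.45 m; q_6 = 0.107 × 0.12 × 1.45 = 0.01862 m³/s
Q = Σ qᵢ = 1.151 m³/s

1.15 m³/s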